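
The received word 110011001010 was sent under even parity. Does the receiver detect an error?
Sum of received bits: 1+1+0+0+1+1+0+0+1+0+1+0 = 6; 6 mod 2 = 0. Result is 0 → no error detected.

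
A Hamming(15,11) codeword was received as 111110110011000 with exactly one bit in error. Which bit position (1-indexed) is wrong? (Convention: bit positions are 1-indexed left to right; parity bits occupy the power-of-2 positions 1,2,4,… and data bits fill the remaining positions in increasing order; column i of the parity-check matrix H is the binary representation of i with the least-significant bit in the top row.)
Syndrome s = H · r^T (mod 2), r = 111110110011000:
  s[0] = (101010101010101)·(111110110011000) mod 2 = 1+0+1+0+1+0+1+0+0+0+1+0+0+0+0 mod 2 = 1
  s[1] = (011001100110011)·(111110110011000) mod 2 = 0+1+1+0+0+0+1+0+0+0+1+0+0+0+0 mod 2 = 0
  s[2] = (000111100001111)·(111110110011000) mod 2 = 0+0+0+1+1+0+1+0+0+0+0+1+0+0+0 mod 2 = 0
  s[3] = (000000011111111)·(111110110011000) mod 2 = 0+0+0+0+0+0+0+1+0+0+1+1+0+0+0 mod 2 = 1
Syndrome = 1001
Column i of H is the binary representation of i, so the syndrome is the binary index of the flipped bit.
Read s = 1001 with s[0] as LSB: 1·2^0 + 0·2^1 + 0·2^2 + 1·2^3 = 9.
Error is at bit position 9.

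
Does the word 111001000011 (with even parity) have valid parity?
Sum of all bits: 1+1+1+0+0+1+0+0+0+0+1+1 = 6; 6 mod 2 = 0. Result is 0 → valid parity.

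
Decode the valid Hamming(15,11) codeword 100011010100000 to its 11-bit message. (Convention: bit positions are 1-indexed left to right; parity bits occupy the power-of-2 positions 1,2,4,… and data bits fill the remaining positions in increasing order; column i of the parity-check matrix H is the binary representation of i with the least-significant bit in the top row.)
Parity bits occupy power-of-2 positions; data bits are at positions {3,5,6,7,9,10,11,12,13,14,15} (1-indexed).
Extract: c[3]=0 c[5]=1 c[6]=1 c[7]=0 c[9]=0 c[10]=1 c[11]=0 c[12]=0 c[13]=0 c[14]=0 c[15]=0
Data = 01100100000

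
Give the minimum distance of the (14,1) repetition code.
d_min = 14 (the only two codewords are 0…0 and 1…1, differing in all 14 positions).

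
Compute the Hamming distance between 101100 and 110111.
XOR = 011011, count of 1s = 4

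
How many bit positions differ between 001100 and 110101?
XOR = 111001, count of 1s = 4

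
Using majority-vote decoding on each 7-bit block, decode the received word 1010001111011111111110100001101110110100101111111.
Split into 7-bit blocks and majority-vote each:
  block 1 = 1010001: 3 ones, 4 zeros → 0
  block 2 = 1110111: 6 ones, 1 zeros → 1
  block 3 = 1111111: 7 ones, 0 zeros → 1
  block 4 = 0100001: 2 ones, 5 zeros → 0
  block 5 = 1011101: 5 ones, 2 zeros → 1
  block 6 = 1010010: 3 ones, 4 zeros → 0
  block 7 = 1111111: 7 ones, 0 zeros → 1
Decoded = 0110101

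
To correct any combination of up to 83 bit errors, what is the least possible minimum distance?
Correcting t errors requires d_min ≥ 2t + 1 = 2·83 + 1 = 167.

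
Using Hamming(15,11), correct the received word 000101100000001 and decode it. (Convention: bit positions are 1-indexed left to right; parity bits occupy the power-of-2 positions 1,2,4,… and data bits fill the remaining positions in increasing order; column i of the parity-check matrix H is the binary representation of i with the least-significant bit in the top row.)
Syndrome s = H · r^T (mod 2), r = 000101100000001:
  s[0] = (101010101010101)·(000101100000001) mod 2 = 0+0+0+0+0+0+1+0+0+0+0+0+0+0+1 mod 2 = 0
  s[1] = (011001100110011)·(000101100000001) mod 2 = 0+0+0+0+0+1+1+0+0+0+0+0+0+0+1 mod 2 = 1
  s[2] = (000111100001111)·(000101100000001) mod 2 = 0+0+0+1+0+1+1+0+0+0+0+0+0+0+1 mod 2 = 0
  s[3] = (000000011111111)·(000101100000001) mod 2 = 0+0+0+0+0+0+0+0+0+0+0+0+0+0+1 mod 2 = 1
Syndrome = 0101
Column 10 of H equals this syndrome → error at bit 10 (1-indexed).
Flip bit 10: 000101100000001 → 000101100100001
Extract data bits at positions {3,5,6,7,9,10,11,12,13,14,15}: 00110100001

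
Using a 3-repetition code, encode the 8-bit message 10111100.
Repeat each bit 3× and concatenate:
1→111  0→000  1→111  1→111  1→111  1→111  0→000  0→000
Codeword = 111000111111111111000000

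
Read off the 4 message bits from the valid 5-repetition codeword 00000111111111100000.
Split into 5-bit blocks: 00000 11111 11111 00000
Data = 0110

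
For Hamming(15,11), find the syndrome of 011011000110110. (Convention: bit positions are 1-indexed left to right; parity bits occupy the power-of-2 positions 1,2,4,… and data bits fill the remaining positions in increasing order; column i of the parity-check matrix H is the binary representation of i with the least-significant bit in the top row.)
Syndrome s = H · r^T (mod 2), r = 011011000110110:
  s[0] = (101010101010101)·(011011000110110) mod 2 = 0+0+1+0+1+0+0+0+0+0+1+0+1+0+0 mod 2 = 0
  s[1] = (011001100110011)·(011011000110110) mod 2 = 0+1+1+0+0+1+0+0+0+1+1+0+0+1+0 mod 2 = 0
  s[2] = (000111100001111)·(011011000110110) mod 2 = 0+0+0+0+1+1+0+0+0+0+0+0+1+1+0 mod 2 = 0
  s[3] = (000000011111111)·(011011000110110) mod 2 = 0+0+0+0+0+0+0+0+0+1+1+0+1+1+0 mod 2 = 0
Syndrome = 0000
s = 0: no error detected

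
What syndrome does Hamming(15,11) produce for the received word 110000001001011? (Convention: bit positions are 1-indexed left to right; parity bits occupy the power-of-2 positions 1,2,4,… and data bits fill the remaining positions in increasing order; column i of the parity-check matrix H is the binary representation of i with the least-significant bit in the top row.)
Syndrome s = H · r^T (mod 2), r = 110000001001011:
  s[0] = (101010101010101)·(110000001001011) mod 2 = 1+0+0+0+0+0+0+0+1+0+0+0+0+0+1 mod 2 = 1
  s[1] = (011001100110011)·(110000001001011) mod 2 = 0+1+0+0+0+0+0+0+0+0+0+0+0+1+1 mod 2 = 1
  s[2] = (000111100001111)·(110000001001011) mod 2 = 0+0+0+0+0+0+0+0+0+0+0+1+0+1+1 mod 2 = 1
  s[3] = (000000011111111)·(110000001001011) mod 2 = 0+0+0+0+0+0+0+0+1+0+0+1+0+1+1 mod 2 = 0
Syndrome = 1110
Non-zero syndrome: error at position 7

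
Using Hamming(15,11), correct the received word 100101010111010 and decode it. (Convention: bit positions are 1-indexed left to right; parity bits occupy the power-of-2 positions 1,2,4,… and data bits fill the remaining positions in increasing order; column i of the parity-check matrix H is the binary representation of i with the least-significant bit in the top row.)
Syndrome s = H · r^T (mod 2), r = 100101010111010:
  s[0] = (101010101010101)·(100101010111010) mod 2 = 1+0+0+0+0+0+0+0+0+0+1+0+0+0+0 mod 2 = 0
  s[1] = (011001100110011)·(100101010111010) mod 2 = 0+0+0+0+0+1+0+0+0+1+1+0+0+1+0 mod 2 = 0
  s[2] = (000111100001111)·(100101010111010) mod 2 = 0+0+0+1+0+1+0+0+0+0+0+1+0+1+0 mod 2 = 0
  s[3] = (000000011111111)·(100101010111010) mod 2 = 0+0+0+0+0+0+0+1+0+1+1+1+0+1+0 mod 2 = 1
Syndrome = 0001
Column 8 of H equals this syndrome → error at bit 8 (1-indexed).
Flip bit 8: 100101010111010 → 100101000111010
Extract data bits at positions {3,5,6,7,9,10,11,12,13,14,15}: 00100111010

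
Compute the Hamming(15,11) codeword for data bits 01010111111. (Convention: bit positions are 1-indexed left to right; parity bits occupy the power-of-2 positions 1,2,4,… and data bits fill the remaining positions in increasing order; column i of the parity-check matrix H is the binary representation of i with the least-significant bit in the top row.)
Codeword c = d · G (mod 2), d = 01010111111:
  c[0] = d·G[:,0] = (01010111111)·(11011010101) mod 2 = 0+1+0+1+0+0+1+0+1+0+1 mod 2 = 1
  c[1] = d·G[:,1] = (01010111111)·(10110110011) mod 2 = 0+0+0+1+0+1+1+0+0+1+1 mod 2 = 1
  c[2] = d·G[:,2] = (01010111111)·(10000000000) mod 2 = 0+0+0+0+0+0+0+0+0+0+0 mod 2 = 0
  c[3] = d·G[:,3] = (01010111111)·(01110001111) mod 2 = 0+1+0+1+0+0+0+1+1+1+1 mod 2 = 0
  c[4] = d·G[:,4] = (01010111111)·(01000000000) mod 2 = 0+1+0+0+0+0+0+0+0+0+0 mod 2 = 1
  c[5] = d·G[:,5] = (01010111111)·(00100000000) mod 2 = 0+0+0+0+0+0+0+0+0+0+0 mod 2 = 0
  c[6] = d·G[:,6] = (01010111111)·(00010000000) mod 2 = 0+0+0+1+0+0+0+0+0+0+0 mod 2 = 1
  c[7] = d·G[:,7] = (01010111111)·(00001111111) mod 2 = 0+0+0+0+0+1+1+1+1+1+1 mod 2 = 0
  c[8] = d·G[:,8] = (01010111111)·(00001000000) mod 2 = 0+0+0+0+0+0+0+0+0+0+0 mod 2 = 0
  c[9] = d·G[:,9] = (01010111111)·(00000100000) mod 2 = 0+0+0+0+0+1+0+0+0+0+0 mod 2 = 1
  c[10] = d·G[:,10] = (01010111111)·(00000010000) mod 2 = 0+0+0+0+0+0+1+0+0+0+0 mod 2 = 1
  c[11] = d·G[:,11] = (01010111111)·(00000001000) mod 2 = 0+0+0+0+0+0+0+1+0+0+0 mod 2 = 1
  c[12] = d·G[:,12] = (01010111111)·(00000000100) mod 2 = 0+0+0+0+0+0+0+0+1+0+0 mod 2 = 1
  c[13] = d·G[:,13] = (01010111111)·(00000000010) mod 2 = 0+0+0+0+0+0+0+0+0+1+0 mod 2 = 1
  c[14] = d·G[:,14] = (01010111111)·(00000000001) mod 2 = 0+0+0+0+0+0+0+0+0+0+1 mod 2 = 1
Codeword = 110010100111111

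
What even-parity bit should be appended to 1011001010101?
Sum of data bits: 1+0+1+1+0+0+1+0+1+0+1+0+1 = 7.
7 mod 2 = 1, so parity bit = 1.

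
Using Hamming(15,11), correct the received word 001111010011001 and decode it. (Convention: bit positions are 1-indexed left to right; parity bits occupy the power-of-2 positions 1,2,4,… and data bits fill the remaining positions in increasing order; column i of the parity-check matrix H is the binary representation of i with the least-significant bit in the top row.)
Syndrome s = H · r^T (mod 2), r = 001111010011001:
  s[0] = (101010101010101)·(001111010011001) mod 2 = 0+0+1+0+1+0+0+0+0+0+1+0+0+0+1 mod 2 = 0
  s[1] = (011001100110011)·(001111010011001) mod 2 = 0+0+1+0+0+1+0+0+0+0+1+0+0+0+1 mod 2 = 0
  s[2] = (000111100001111)·(001111010011001) mod 2 = 0+0+0+1+1+1+0+0+0+0+0+1+0+0+1 mod 2 = 1
  s[3] = (000000011111111)·(001111010011001) mod 2 = 0+0+0+0+0+0+0+1+0+0+1+1+0+0+1 mod 2 = 0
Syndrome = 0010
Column 4 of H equals this syndrome → error at bit 4 (1-indexed).
Flip bit 4: 001111010011001 → 001011010011001
Extract data bits at positions {3,5,6,7,9,10,11,12,13,14,15}: 11100011001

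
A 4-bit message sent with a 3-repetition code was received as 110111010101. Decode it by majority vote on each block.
Split into 3-bit blocks and majority-vote each:
  block 1 = 110: 2 ones, 1 zeros → 1
  block 2 = 111: 3 ones, 0 zeros → 1
  block 3 = 010: 1 ones, 2 zeros → 0
  block 4 = 101: 2 ones, 1 zeros → 1
Decoded = 1101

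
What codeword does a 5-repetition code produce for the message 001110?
Repeat each bit 5× and concatenate:
0→00000  0→00000  1→11111  1→11111  1→11111  0→00000
Codeword = 000000000011111111111111100000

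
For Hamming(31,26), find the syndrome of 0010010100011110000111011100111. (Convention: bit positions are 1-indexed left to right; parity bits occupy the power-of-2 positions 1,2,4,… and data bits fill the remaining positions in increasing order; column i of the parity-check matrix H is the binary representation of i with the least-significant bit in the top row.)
Syndrome s = H · r^T (mod 2), r = 0010010100011110000111011100111:
  s[0] = (1010101010101010101010101010101)·(0010010100011110000111011100111) mod 2 = 0+0+1+0+0+0+0+0+0+0+0+0+1+0+1+0+0+0+0+0+1+0+0+0+1+0+0+0+1+0+1 mod 2 = 1
  s[1] = (0110011001100110011001100110011)·(0010010100011110000111011100111) mod 2 = 0+0+1+0+0+1+0+0+0+0+0+0+0+1+1+0+0+0+0+0+0+1+0+0+0+1+0+0+0+1+1 mod 2 = 0
  s[2] = (0001111000011110000111100001111)·(0010010100011110000111011100111) mod 2 = 0+0+0+0+0+1+0+0+0+0+0+1+1+1+1+0+0+0+0+1+1+1+0+0+0+0+0+0+1+1+1 mod 2 = 1
  s[3] = (0000000111111110000000011111111)·(0010010100011110000111011100111) mod 2 = 0+0+0+0+0+0+0+1+0+0+0+1+1+1+1+0+0+0+0+0+0+0+0+1+1+1+0+0+1+1+1 mod 2 = 1
  s[4] = (0000000000000001111111111111111)·(0010010100011110000111011100111) mod 2 = 0+0+0+0+0+0+0+0+0+0+0+0+0+0+0+0+0+0+0+1+1+1+0+1+1+1+0+0+1+1+1 mod 2 = 1
Syndrome = 10111
Non-zero syndrome: error at position 29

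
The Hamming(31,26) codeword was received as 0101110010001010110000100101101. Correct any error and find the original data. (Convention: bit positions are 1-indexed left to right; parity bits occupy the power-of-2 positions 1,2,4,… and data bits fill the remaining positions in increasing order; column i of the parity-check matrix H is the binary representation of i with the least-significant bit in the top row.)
Syndrome s = H · r^T (mod 2), r = 0101110010001010110000100101101:
  s[0] = (1010101010101010101010101010101)·(0101110010001010110000100101101) mod 2 = 0+0+0+0+1+0+0+0+1+0+0+0+1+0+1+0+1+0+0+0+0+0+1+0+0+0+0+0+1+0+1 mod 2 = 0
  s[1] = (0110011001100110011001100110011)·(0101110010001010110000100101101) mod 2 = 0+1+0+0+0+1+0+0+0+0+0+0+0+0+1+0+0+1+0+0+0+0+1+0+0+1+0+0+0+0+1 mod 2 = 1
  s[2] = (0001111000011110000111100001111)·(0101110010001010110000100101101) mod 2 = 0+0+0+1+1+1+0+0+0+0+0+0+1+0+1+0+0+0+0+0+0+0+1+0+0+0+0+1+1+0+1 mod 2 = 1
  s[3] = (0000000111111110000000011111111)·(0101110010001010110000100101101) mod 2 = 0+0+0+0+0+0+0+0+1+0+0+0+1+0+1+0+0+0+0+0+0+0+0+0+0+1+0+1+1+0+1 mod 2 = 1
  s[4] = (0000000000000001111111111111111)·(0101110010001010110000100101101) mod 2 = 0+0+0+0+0+0+0+0+0+0+0+0+0+0+0+0+1+1+0+0+0+0+1+0+0+1+0+1+1+0+1 mod 2 = 1
Syndrome = 01111
Column 30 of H equals this syndrome → error at bit 30 (1-indexed).
Flip bit 30: 0101110010001010110000100101101 → 0101110010001010110000100101111
Extract data bits at positions {3,5,6,7,9,10,11,12,13,14,15,17,18,19,20,21,22,23,24,25,26,27,28,29,30,31}: 01101000101110000100101111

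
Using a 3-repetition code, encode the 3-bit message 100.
Repeat each bit 3× and concatenate:
1→111  0→000  0→000
Codeword = 111000000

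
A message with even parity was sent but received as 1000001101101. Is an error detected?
Sum of received bits: 1+0+0+0+0+0+1+1+0+1+1+0+1 = 6; 6 mod 2 = 0. Result is 0 → no error detected.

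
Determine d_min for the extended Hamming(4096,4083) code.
d_min = 4 (adding an overall parity bit to Hamming(4095,4083) raises d_min from 3 to 4).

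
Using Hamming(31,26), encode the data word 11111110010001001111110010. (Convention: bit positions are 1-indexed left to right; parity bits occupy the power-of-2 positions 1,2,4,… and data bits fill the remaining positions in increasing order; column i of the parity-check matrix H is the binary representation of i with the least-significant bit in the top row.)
Codeword c = d · G (mod 2), d = 11111110010001001111110010:
  c[0] = d·G[:,0] = (11111110010001001111110010)·(11011010101101010101010101) mod 2 = 1+1+0+1+1+0+1+0+0+0+0+0+0+1+0+0+0+1+0+1+0+1+0+0+0+0 mod 2 = 1
  c[1] = d·G[:,1] = (11111110010001001111110010)·(10110110011011001100110011) mod 2 = 1+0+1+1+0+1+1+0+0+1+0+0+0+1+0+0+1+1+0+0+1+1+0+0+1+0 mod 2 = 0
  c[2] = d·G[:,2] = (11111110010001001111110010)·(10000000000000000000000000) mod 2 = 1+0+0+0+0+0+0+0+0+0+0+0+0+0+0+0+0+0+0+0+0+0+0+0+0+0 mod 2 = 1
  c[3] = d·G[:,3] = (11111110010001001111110010)·(01110001111000111100001111) mod 2 = 0+1+1+1+0+0+0+0+0+1+0+0+0+0+0+0+1+1+0+0+0+0+0+0+1+0 mod 2 = 1
  c[4] = d·G[:,4] = (11111110010001001111110010)·(01000000000000000000000000) mod 2 = 0+1+0+0+0+0+0+0+0+0+0+0+0+0+0+0+0+0+0+0+0+0+0+0+0+0 mod 2 = 1
  c[5] = d·G[:,5] = (11111110010001001111110010)·(00100000000000000000000000) mod 2 = 0+0+1+0+0+0+0+0+0+0+0+0+0+0+0+0+0+0+0+0+0+0+0+0+0+0 mod 2 = 1
  c[6] = d·G[:,6] = (11111110010001001111110010)·(00010000000000000000000000) mod 2 = 0+0+0+1+0+0+0+0+0+0+0+0+0+0+0+0+0+0+0+0+0+0+0+0+0+0 mod 2 = 1
  c[7] = d·G[:,7] = (11111110010001001111110010)·(00001111111000000011111111) mod 2 = 0+0+0+0+1+1+1+0+0+1+0+0+0+0+0+0+0+0+1+1+1+1+0+0+1+0 mod 2 = 1
  c[8] = d·G[:,8] = (11111110010001001111110010)·(00001000000000000000000000) mod 2 = 0+0+0+0+1+0+0+0+0+0+0+0+0+0+0+0+0+0+0+0+0+0+0+0+0+0 mod 2 = 1
  c[9] = d·G[:,9] = (11111110010001001111110010)·(00000100000000000000000000) mod 2 = 0+0+0+0+0+1+0+0+0+0+0+0+0+0+0+0+0+0+0+0+0+0+0+0+0+0 mod 2 = 1
  c[10] = d·G[:,10] = (11111110010001001111110010)·(00000010000000000000000000) mod 2 = 0+0+0+0+0+0+1+0+0+0+0+0+0+0+0+0+0+0+0+0+0+0+0+0+0+0 mod 2 = 1
  c[11] = d·G[:,11] = (11111110010001001111110010)·(00000001000000000000000000) mod 2 = 0+0+0+0+0+0+0+0+0+0+0+0+0+0+0+0+0+0+0+0+0+0+0+0+0+0 mod 2 = 0
  c[12] = d·G[:,12] = (11111110010001001111110010)·(00000000100000000000000000) mod 2 = 0+0+0+0+0+0+0+0+0+0+0+0+0+0+0+0+0+0+0+0+0+0+0+0+0+0 mod 2 = 0
  c[13] = d·G[:,13] = (11111110010001001111110010)·(00000000010000000000000000) mod 2 = 0+0+0+0+0+0+0+0+0+1+0+0+0+0+0+0+0+0+0+0+0+0+0+0+0+0 mod 2 = 1
  c[14] = d·G[:,14] = (11111110010001001111110010)·(00000000001000000000000000) mod 2 = 0+0+0+0+0+0+0+0+0+0+0+0+0+0+0+0+0+0+0+0+0+0+0+0+0+0 mod 2 = 0
  c[15] = d·G[:,15] = (11111110010001001111110010)·(00000000000111111111111111) mod 2 = 0+0+0+0+0+0+0+0+0+0+0+0+0+1+0+0+1+1+1+1+1+1+0+0+1+0 mod 2 = 0
  c[16] = d·G[:,16] = (11111110010001001111110010)·(00000000000100000000000000) mod 2 = 0+0+0+0+0+0+0+0+0+0+0+0+0+0+0+0+0+0+0+0+0+0+0+0+0+0 mod 2 = 0
  c[17] = d·G[:,17] = (11111110010001001111110010)·(00000000000010000000000000) mod 2 = 0+0+0+0+0+0+0+0+0+0+0+0+0+0+0+0+0+0+0+0+0+0+0+0+0+0 mod 2 = 0
  c[18] = d·G[:,18] = (11111110010001001111110010)·(00000000000001000000000000) mod 2 = 0+0+0+0+0+0+0+0+0+0+0+0+0+1+0+0+0+0+0+0+0+0+0+0+0+0 mod 2 = 1
  c[19] = d·G[:,19] = (11111110010001001111110010)·(00000000000000100000000000) mod 2 = 0+0+0+0+0+0+0+0+0+0+0+0+0+0+0+0+0+0+0+0+0+0+0+0+0+0 mod 2 = 0
  c[20] = d·G[:,20] = (11111110010001001111110010)·(00000000000000010000000000) mod 2 = 0+0+0+0+0+0+0+0+0+0+0+0+0+0+0+0+0+0+0+0+0+0+0+0+0+0 mod 2 = 0
  c[21] = d·G[:,21] = (11111110010001001111110010)·(00000000000000001000000000) mod 2 = 0+0+0+0+0+0+0+0+0+0+0+0+0+0+0+0+1+0+0+0+0+0+0+0+0+0 mod 2 = 1
  c[22] = d·G[:,22] = (11111110010001001111110010)·(00000000000000000100000000) mod 2 = 0+0+0+0+0+0+0+0+0+0+0+0+0+0+0+0+0+1+0+0+0+0+0+0+0+0 mod 2 = 1
  c[23] = d·G[:,23] = (11111110010001001111110010)·(00000000000000000010000000) mod 2 = 0+0+0+0+0+0+0+0+0+0+0+0+0+0+0+0+0+0+1+0+0+0+0+0+0+0 mod 2 = 1
  c[24] = d·G[:,24] = (11111110010001001111110010)·(00000000000000000001000000) mod 2 = 0+0+0+0+0+0+0+0+0+0+0+0+0+0+0+0+0+0+0+1+0+0+0+0+0+0 mod 2 = 1
  c[25] = d·G[:,25] = (11111110010001001111110010)·(00000000000000000000100000) mod 2 = 0+0+0+0+0+0+0+0+0+0+0+0+0+0+0+0+0+0+0+0+1+0+0+0+0+0 mod 2 = 1
  c[26] = d·G[:,26] = (11111110010001001111110010)·(00000000000000000000010000) mod 2 = 0+0+0+0+0+0+0+0+0+0+0+0+0+0+0+0+0+0+0+0+0+1+0+0+0+0 mod 2 = 1
  c[27] = d·G[:,27] = (11111110010001001111110010)·(00000000000000000000001000) mod 2 = 0+0+0+0+0+0+0+0+0+0+0+0+0+0+0+0+0+0+0+0+0+0+0+0+0+0 mod 2 = 0
  c[28] = d·G[:,28] = (11111110010001001111110010)·(00000000000000000000000100) mod 2 = 0+0+0+0+0+0+0+0+0+0+0+0+0+0+0+0+0+0+0+0+0+0+0+0+0+0 mod 2 = 0
  c[29] = d·G[:,29] = (11111110010001001111110010)·(00000000000000000000000010) mod 2 = 0+0+0+0+0+0+0+0+0+0+0+0+0+0+0+0+0+0+0+0+0+0+0+0+1+0 mod 2 = 1
  c[30] = d·G[:,30] = (11111110010001001111110010)·(00000000000000000000000001) mod 2 = 0+0+0+0+0+0+0+0+0+0+0+0+0+0+0+0+0+0+0+0+0+0+0+0+0+0 mod 2 = 0
Codeword = 1011111111100100001001111110010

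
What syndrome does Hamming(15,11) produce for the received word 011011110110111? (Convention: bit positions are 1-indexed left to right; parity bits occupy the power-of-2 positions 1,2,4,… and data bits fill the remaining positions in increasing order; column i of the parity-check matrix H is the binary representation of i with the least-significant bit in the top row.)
Syndrome s = H · r^T (mod 2), r = 011011110110111:
  s[0] = (101010101010101)·(011011110110111) mod 2 = 0+0+1+0+1+0+1+0+0+0+1+0+1+0+1 mod 2 = 0
  s[1] = (011001100110011)·(011011110110111) mod 2 = 0+1+1+0+0+1+1+0+0+1+1+0+0+1+1 mod 2 = 0
  s[2] = (000111100001111)·(011011110110111) mod 2 = 0+0+0+0+1+1+1+0+0+0+0+0+1+1+1 mod 2 = 0
  s[3] = (000000011111111)·(011011110110111) mod 2 = 0+0+0+0+0+0+0+1+0+1+1+0+1+1+1 mod 2 = 0
Syndrome = 0000
s = 0: no error detected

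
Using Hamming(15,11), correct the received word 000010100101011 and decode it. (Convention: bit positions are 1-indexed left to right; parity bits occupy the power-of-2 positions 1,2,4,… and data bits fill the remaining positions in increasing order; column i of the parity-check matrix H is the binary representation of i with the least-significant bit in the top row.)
Syndrome s = H · r^T (mod 2), r = 000010100101011:
  s[0] = (101010101010101)·(000010100101011) mod 2 = 0+0+0+0+1+0+1+0+0+0+0+0+0+0+1 mod 2 = 1
  s[1] = (011001100110011)·(000010100101011) mod 2 = 0+0+0+0+0+0+1+0+0+1+0+0+0+1+1 mod 2 = 0
  s[2] = (000111100001111)·(000010100101011) mod 2 = 0+0+0+0+1+0+1+0+0+0+0+1+0+1+1 mod 2 = 1
  s[3] = (000000011111111)·(000010100101011) mod 2 = 0+0+0+0+0+0+0+0+0+1+0+1+0+1+1 mod 2 = 0
Syndrome = 1010
Column 5 of H equals this syndrome → error at bit 5 (1-indexed).
Flip bit 5: 000010100101011 → 000000100101011
Extract data bits at positions {3,5,6,7,9,10,11,12,13,14,15}: 00010101011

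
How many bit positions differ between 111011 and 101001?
XOR = 010010, count of 1s = 2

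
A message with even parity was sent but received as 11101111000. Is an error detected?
Sum of received bits: 1+1+1+0+1+1+1+1+0+0+0 = 7; 7 mod 2 = 1. Result is 1 ≠ 0 → error detected.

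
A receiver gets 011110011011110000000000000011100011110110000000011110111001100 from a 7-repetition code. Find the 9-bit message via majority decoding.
Split into 7-bit blocks and majority-vote each:
  block 1 = 0111100: 4 ones, 3 zeros → 1
  block 2 = 1101111: 6 ones, 1 zeros → 1
  block 3 = 0000000: 0 ones, 7 zeros → 0
  block 4 = 0000000: 0 ones, 7 zeros → 0
  block 5 = 1110001: 4 ones, 3 zeros → 1
  block 6 = 1110110: 5 ones, 2 zeros → 1
  block 7 = 0000000: 0 ones, 7 zeros → 0
  block 8 = 1111011: 6 ones, 1 zeros → 1
  block 9 = 1001100: 3 ones, 4 zeros → 0
Decoded = 110011010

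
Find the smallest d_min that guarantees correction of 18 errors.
Correcting t errors requires d_min ≥ 2t + 1 = 2·18 + 1 = 37.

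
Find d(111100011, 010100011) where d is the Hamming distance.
XOR = 101000000, count of 1s = 2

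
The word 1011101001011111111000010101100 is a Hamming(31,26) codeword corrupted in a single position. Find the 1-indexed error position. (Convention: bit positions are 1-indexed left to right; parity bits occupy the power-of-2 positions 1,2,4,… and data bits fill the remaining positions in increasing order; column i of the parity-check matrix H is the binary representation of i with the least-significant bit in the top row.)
Syndrome s = H · r^T (mod 2), r = 1011101001011111111000010101100:
  s[0] = (1010101010101010101010101010101)·(1011101001011111111000010101100) mod 2 = 1+0+1+0+1+0+1+0+0+0+0+0+1+0+1+0+1+0+1+0+0+0+0+0+0+0+0+0+1+0+0 mod 2 = 1
  s[1] = (0110011001100110011001100110011)·(1011101001011111111000010101100) mod 2 = 0+0+1+0+0+0+1+0+0+1+0+0+0+1+1+0+0+1+1+0+0+0+0+0+0+1+0+0+0+0+0 mod 2 = 0
  s[2] = (0001111000011110000111100001111)·(1011101001011111111000010101100) mod 2 = 0+0+0+1+1+0+1+0+0+0+0+1+1+1+1+0+0+0+0+0+0+0+0+0+0+0+0+1+1+0+0 mod 2 = 1
  s[3] = (0000000111111110000000011111111)·(1011101001011111111000010101100) mod 2 = 0+0+0+0+0+0+0+0+0+1+0+1+1+1+1+0+0+0+0+0+0+0+0+1+0+1+0+1+1+0+0 mod 2 = 1
  s[4] = (0000000000000001111111111111111)·(1011101001011111111000010101100) mod 2 = 0+0+0+0+0+0+0+0+0+0+0+0+0+0+0+1+1+1+1+0+0+0+0+1+0+1+0+1+1+0+0 mod 2 = 0
Syndrome = 10110
Column i of H is the binary representation of i, so the syndrome is the binary index of the flipped bit.
Read s = 10110 with s[0] as LSB: 1·2^0 + 0·2^1 + 1·2^2 + 1·2^3 + 0·2^4 = 13.
Error is at bit position 13.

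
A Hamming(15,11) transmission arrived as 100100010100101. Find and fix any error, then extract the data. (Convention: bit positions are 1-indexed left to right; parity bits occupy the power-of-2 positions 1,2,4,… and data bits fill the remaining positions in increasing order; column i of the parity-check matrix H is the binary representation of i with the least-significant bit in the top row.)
Syndrome s = H · r^T (mod 2), r = 100100010100101:
  s[0] = (101010101010101)·(100100010100101) mod 2 = 1+0+0+0+0+0+0+0+0+0+0+0+1+0+1 mod 2 = 1
  s[1] = (011001100110011)·(100100010100101) mod 2 = 0+0+0+0+0+0+0+0+0+1+0+0+0+0+1 mod 2 = 0
  s[2] = (000111100001111)·(100100010100101) mod 2 = 0+0+0+1+0+0+0+0+0+0+0+0+1+0+1 mod 2 = 1
  s[3] = (000000011111111)·(100100010100101) mod 2 = 0+0+0+0+0+0+0+1+0+1+0+0+1+0+1 mod 2 = 0
Syndrome = 1010
Column 5 of H equals this syndrome → error at bit 5 (1-indexed).
Flip bit 5: 100100010100101 → 100110010100101
Extract data bits at positions {3,5,6,7,9,10,11,12,13,14,15}: 01000100101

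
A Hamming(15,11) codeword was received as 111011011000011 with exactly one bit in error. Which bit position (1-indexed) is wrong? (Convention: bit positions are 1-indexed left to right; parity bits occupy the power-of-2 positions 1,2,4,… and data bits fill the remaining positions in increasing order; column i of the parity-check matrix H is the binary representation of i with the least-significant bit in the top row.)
Syndrome s = H · r^T (mod 2), r = 111011011000011:
  s[0] = (101010101010101)·(111011011000011) mod 2 = 1+0+1+0+1+0+0+0+1+0+0+0+0+0+1 mod 2 = 1
  s[1] = (011001100110011)·(111011011000011) mod 2 = 0+1+1+0+0+1+0+0+0+0+0+0+0+1+1 mod 2 = 1
  s[2] = (000111100001111)·(111011011000011) mod 2 = 0+0+0+0+1+1+0+0+0+0+0+0+0+1+1 mod 2 = 0
  s[3] = (000000011111111)·(111011011000011) mod 2 = 0+0+0+0+0+0+0+1+1+0+0+0+0+1+1 mod 2 = 0
Syndrome = 1100
Column i of H is the binary representation of i, so the syndrome is the binary index of the flipped bit.
Read s = 1100 with s[0] as LSB: 1·2^0 + 1·2^1 + 0·2^2 + 0·2^3 = 3.
Error is at bit position 3.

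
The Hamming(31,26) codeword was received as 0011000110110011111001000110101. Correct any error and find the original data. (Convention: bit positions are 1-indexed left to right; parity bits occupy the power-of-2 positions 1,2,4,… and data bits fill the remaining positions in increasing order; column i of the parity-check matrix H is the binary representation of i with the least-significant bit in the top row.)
Syndrome s = H · r^T (mod 2), r = 0011000110110011111001000110101:
  s[0] = (1010101010101010101010101010101)·(0011000110110011111001000110101) mod 2 = 0+0+1+0+0+0+0+0+1+0+1+0+0+0+1+0+1+0+1+0+0+0+0+0+0+0+1+0+1+0+1 mod 2 = 1
  s[1] = (0110011001100110011001100110011)·(0011000110110011111001000110101) mod 2 = 0+0+1+0+0+0+0+0+0+0+1+0+0+0+1+0+0+1+1+0+0+1+0+0+0+1+1+0+0+0+1 mod 2 = 1
  s[2] = (0001111000011110000111100001111)·(0011000110110011111001000110101) mod 2 = 0+0+0+1+0+0+0+0+0+0+0+1+0+0+1+0+0+0+0+0+0+1+0+0+0+0+0+0+1+0+1 mod 2 = 0
  s[3] = (0000000111111110000000011111111)·(0011000110110011111001000110101) mod 2 = 0+0+0+0+0+0+0+1+1+0+1+1+0+0+1+0+0+0+0+0+0+0+0+0+0+1+1+0+1+0+1 mod 2 = 1
  s[4] = (0000000000000001111111111111111)·(0011000110110011111001000110101) mod 2 = 0+0+0+0+0+0+0+0+0+0+0+0+0+0+0+1+1+1+1+0+0+1+0+0+0+1+1+0+1+0+1 mod 2 = 1
Syndrome = 11011
Column 27 of H equals this syndrome → error at bit 27 (1-indexed).
Flip bit 27: 0011000110110011111001000110101 → 0011000110110011111001000100101
Extract data bits at positions {3,5,6,7,9,10,11,12,13,14,15,17,18,19,20,21,22,23,24,25,26,27,28,29,30,31}: 10001011001111001000100101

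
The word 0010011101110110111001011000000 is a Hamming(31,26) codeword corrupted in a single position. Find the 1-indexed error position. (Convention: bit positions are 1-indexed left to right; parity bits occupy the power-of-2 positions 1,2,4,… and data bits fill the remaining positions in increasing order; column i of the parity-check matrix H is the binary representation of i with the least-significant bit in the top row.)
Syndrome s = H · r^T (mod 2), r = 0010011101110110111001011000000:
  s[0] = (1010101010101010101010101010101)·(0010011101110110111001011000000) mod 2 = 0+0+1+0+0+0+1+0+0+0+1+0+0+0+1+0+1+0+1+0+0+0+0+0+1+0+0+0+0+0+0 mod 2 = 1
  s[1] = (0110011001100110011001100110011)·(0010011101110110111001011000000) mod 2 = 0+0+1+0+0+1+1+0+0+1+1+0+0+1+1+0+0+1+1+0+0+1+0+0+0+0+0+0+0+0+0 mod 2 = 0
  s[2] = (0001111000011110000111100001111)·(0010011101110110111001011000000) mod 2 = 0+0+0+0+0+1+1+0+0+0+0+1+0+1+1+0+0+0+0+0+0+1+0+0+0+0+0+0+0+0+0 mod 2 = 0
  s[3] = (0000000111111110000000011111111)·(0010011101110110111001011000000) mod 2 = 0+0+0+0+0+0+0+1+0+1+1+1+0+1+1+0+0+0+0+0+0+0+0+1+1+0+0+0+0+0+0 mod 2 = 0
  s[4] = (0000000000000001111111111111111)·(0010011101110110111001011000000) mod 2 = 0+0+0+0+0+0+0+0+0+0+0+0+0+0+0+0+1+1+1+0+0+1+0+1+1+0+0+0+0+0+0 mod 2 = 0
Syndrome = 10000
Column i of H is the binary representation of i, so the syndrome is the binary index of the flipped bit.
Read s = 10000 with s[0] as LSB: 1·2^0 + 0·2^1 + 0·2^2 + 0·2^3 + 0·2^4 = 1.
Error is at bit position 1.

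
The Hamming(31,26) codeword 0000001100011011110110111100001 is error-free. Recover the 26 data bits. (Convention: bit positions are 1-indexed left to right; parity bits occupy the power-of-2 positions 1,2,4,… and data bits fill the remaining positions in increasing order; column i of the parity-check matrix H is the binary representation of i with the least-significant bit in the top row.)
Parity bits occupy power-of-2 positions; data bits are at positions {3,5,6,7,9,10,11,12,13,14,15,17,18,19,20,21,22,23,24,25,26,27,28,29,30,31} (1-indexed).
Extract: c[3]=0 c[5]=0 c[6]=0 c[7]=1 c[9]=0 c[10]=0 c[11]=0 c[12]=1 c[13]=1 c[14]=0 c[15]=1 c[17]=1 c[18]=1 c[19]=0 c[20]=1 c[21]=1 c[22]=0 c[23]=1 c[24]=1 c[25]=1 c[26]=1 c[27]=0 c[28]=0 c[29]=0 c[30]=0 c[31]=1
Data = 00010001101110110111100001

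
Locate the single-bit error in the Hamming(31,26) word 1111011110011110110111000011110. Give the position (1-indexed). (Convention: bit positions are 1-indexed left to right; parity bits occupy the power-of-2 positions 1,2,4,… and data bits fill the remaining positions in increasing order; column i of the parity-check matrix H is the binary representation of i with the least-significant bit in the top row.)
Syndrome s = H · r^T (mod 2), r = 1111011110011110110111000011110:
  s[0] = (1010101010101010101010101010101)·(1111011110011110110111000011110) mod 2 = 1+0+1+0+0+0+1+0+1+0+0+0+1+0+1+0+1+0+0+0+1+0+0+0+0+0+1+0+1+0+0 mod 2 = 0
  s[1] = (0110011001100110011001100110011)·(1111011110011110110111000011110) mod 2 = 0+1+1+0+0+1+1+0+0+0+0+0+0+1+1+0+0+1+0+0+0+1+0+0+0+0+1+0+0+1+0 mod 2 = 0
  s[2] = (0001111000011110000111100001111)·(1111011110011110110111000011110) mod 2 = 0+0+0+1+0+1+1+0+0+0+0+1+1+1+1+0+0+0+0+1+1+1+0+0+0+0+0+1+1+1+0 mod 2 = 1
  s[3] = (0000000111111110000000011111111)·(1111011110011110110111000011110) mod 2 = 0+0+0+0+0+0+0+1+1+0+0+1+1+1+1+0+0+0+0+0+0+0+0+0+0+0+1+1+1+1+0 mod 2 = 0
  s[4] = (0000000000000001111111111111111)·(1111011110011110110111000011110) mod 2 = 0+0+0+0+0+0+0+0+0+0+0+0+0+0+0+0+1+1+0+1+1+1+0+0+0+0+1+1+1+1+0 mod 2 = 1
Syndrome = 00101
Column i of H is the binary representation of i, so the syndrome is the binary index of the flipped bit.
Read s = 00101 with s[0] as LSB: 0·2^0 + 0·2^1 + 1·2^2 + 0·2^3 + 1·2^4 = 20.
Error is at bit position 20.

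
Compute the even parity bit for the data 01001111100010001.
Sum of data bits: 0+1+0+0+1+1+1+1+1+0+0+0+1+0+0+0+1 = 8.
8 mod 2 = 0, so parity bit = 0.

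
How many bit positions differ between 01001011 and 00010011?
XOR = 01011000, count of 1s = 3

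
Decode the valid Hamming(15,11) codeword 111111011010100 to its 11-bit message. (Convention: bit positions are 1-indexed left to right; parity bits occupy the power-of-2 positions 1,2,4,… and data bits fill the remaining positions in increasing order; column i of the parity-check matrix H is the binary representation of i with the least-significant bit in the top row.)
Parity bits occupy power-of-2 positions; data bits are at positions {3,5,6,7,9,10,11,12,13,14,15} (1-indexed).
Extract: c[3]=1 c[5]=1 c[6]=1 c[7]=0 c[9]=1 c[10]=0 c[11]=1 c[12]=0 c[13]=1 c[14]=0 c[15]=0
Data = 11101010100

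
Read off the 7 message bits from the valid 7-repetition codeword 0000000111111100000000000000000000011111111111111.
Split into 7-bit blocks: 0000000 1111111 0000000 0000000 0000000 1111111 1111111
Data = 0100011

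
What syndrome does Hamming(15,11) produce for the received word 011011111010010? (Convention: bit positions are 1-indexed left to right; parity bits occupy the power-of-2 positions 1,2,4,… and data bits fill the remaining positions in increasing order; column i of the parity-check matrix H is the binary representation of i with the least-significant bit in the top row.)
Syndrome s = H · r^T (mod 2), r = 011011111010010:
  s[0] = (101010101010101)·(011011111010010) mod 2 = 0+0+1+0+1+0+1+0+1+0+1+0+0+0+0 mod 2 = 1
  s[1] = (011001100110011)·(011011111010010) mod 2 = 0+1+1+0+0+1+1+0+0+0+1+0+0+1+0 mod 2 = 0
  s[2] = (000111100001111)·(011011111010010) mod 2 = 0+0+0+0+1+1+1+0+0+0+0+0+0+1+0 mod 2 = 0
  s[3] = (000000011111111)·(011011111010010) mod 2 = 0+0+0+0+0+0+0+1+1+0+1+0+0+1+0 mod 2 = 0
Syndrome = 1000
Non-zero syndrome: error at position 1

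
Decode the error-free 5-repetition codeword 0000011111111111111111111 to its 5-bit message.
Split into 5-bit blocks: 00000 11111 11111 11111 11111
Data = 01111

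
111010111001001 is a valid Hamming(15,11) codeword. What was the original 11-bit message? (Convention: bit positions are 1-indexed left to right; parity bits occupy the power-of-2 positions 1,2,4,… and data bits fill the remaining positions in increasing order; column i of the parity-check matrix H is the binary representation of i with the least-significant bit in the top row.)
Parity bits occupy power-of-2 positions; data bits are at positions {3,5,6,7,9,10,11,12,13,14,15} (1-indexed).
Extract: c[3]=1 c[5]=1 c[6]=0 c[7]=1 c[9]=1 c[10]=0 c[11]=0 c[12]=1 c[13]=0 c[14]=0 c[15]=1
Data = 11011001001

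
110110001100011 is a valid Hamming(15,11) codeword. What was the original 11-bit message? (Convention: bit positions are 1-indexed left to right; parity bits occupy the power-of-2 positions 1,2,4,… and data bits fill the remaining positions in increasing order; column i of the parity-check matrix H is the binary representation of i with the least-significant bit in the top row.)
Parity bits occupy power-of-2 positions; data bits are at positions {3,5,6,7,9,10,11,12,13,14,15} (1-indexed).
Extract: c[3]=0 c[5]=1 c[6]=0 c[7]=0 c[9]=1 c[10]=1 c[11]=0 c[12]=0 c[13]=0 c[14]=1 c[15]=1
Data = 01001100011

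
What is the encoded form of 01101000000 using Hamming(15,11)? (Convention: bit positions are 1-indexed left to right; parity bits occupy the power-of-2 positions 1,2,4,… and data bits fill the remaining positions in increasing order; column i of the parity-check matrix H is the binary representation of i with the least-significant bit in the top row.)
Codeword c = d · G (mod 2), d = 01101000000:
  c[0] = d·G[:,0] = (01101000000)·(11011010101) mod 2 = 0+1+0+0+1+0+0+0+0+0+0 mod 2 = 0
  c[1] = d·G[:,1] = (01101000000)·(10110110011) mod 2 = 0+0+1+0+0+0+0+0+0+0+0 mod 2 = 1
  c[2] = d·G[:,2] = (01101000000)·(10000000000) mod 2 = 0+0+0+0+0+0+0+0+0+0+0 mod 2 = 0
  c[3] = d·G[:,3] = (01101000000)·(01110001111) mod 2 = 0+1+1+0+0+0+0+0+0+0+0 mod 2 = 0
  c[4] = d·G[:,4] = (01101000000)·(01000000000) mod 2 = 0+1+0+0+0+0+0+0+0+0+0 mod 2 = 1
  c[5] = d·G[:,5] = (01101000000)·(00100000000) mod 2 = 0+0+1+0+0+0+0+0+0+0+0 mod 2 = 1
  c[6] = d·G[:,6] = (01101000000)·(00010000000) mod 2 = 0+0+0+0+0+0+0+0+0+0+0 mod 2 = 0
  c[7] = d·G[:,7] = (01101000000)·(00001111111) mod 2 = 0+0+0+0+1+0+0+0+0+0+0 mod 2 = 1
  c[8] = d·G[:,8] = (01101000000)·(00001000000) mod 2 = 0+0+0+0+1+0+0+0+0+0+0 mod 2 = 1
  c[9] = d·G[:,9] = (01101000000)·(00000100000) mod 2 = 0+0+0+0+0+0+0+0+0+0+0 mod 2 = 0
  c[10] = d·G[:,10] = (01101000000)·(00000010000) mod 2 = 0+0+0+0+0+0+0+0+0+0+0 mod 2 = 0
  c[11] = d·G[:,11] = (01101000000)·(00000001000) mod 2 = 0+0+0+0+0+0+0+0+0+0+0 mod 2 = 0
  c[12] = d·G[:,12] = (01101000000)·(00000000100) mod 2 = 0+0+0+0+0+0+0+0+0+0+0 mod 2 = 0
  c[13] = d·G[:,13] = (01101000000)·(00000000010) mod 2 = 0+0+0+0+0+0+0+0+0+0+0 mod 2 = 0
  c[14] = d·G[:,14] = (01101000000)·(00000000001) mod 2 = 0+0+0+0+0+0+0+0+0+0+0 mod 2 = 0
Codeword = 010011011000000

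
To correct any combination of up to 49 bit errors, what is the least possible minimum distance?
Correcting t errors requires d_min ≥ 2t + 1 = 2·49 + 1 = 99.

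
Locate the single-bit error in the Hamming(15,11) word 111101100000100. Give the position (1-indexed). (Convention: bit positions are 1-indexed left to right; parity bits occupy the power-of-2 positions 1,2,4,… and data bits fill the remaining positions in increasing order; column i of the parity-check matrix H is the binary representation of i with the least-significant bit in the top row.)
Syndrome s = H · r^T (mod 2), r = 111101100000100:
  s[0] = (101010101010101)·(111101100000100) mod 2 = 1+0+1+0+0+0+1+0+0+0+0+0+1+0+0 mod 2 = 0
  s[1] = (011001100110011)·(111101100000100) mod 2 = 0+1+1+0+0+1+1+0+0+0+0+0+0+0+0 mod 2 = 0
  s[2] = (000111100001111)·(111101100000100) mod 2 = 0+0+0+1+0+1+1+0+0+0+0+0+1+0+0 mod 2 = 0
  s[3] = (000000011111111)·(111101100000100) mod 2 = 0+0+0+0+0+0+0+0+0+0+0+0+1+0+0 mod 2 = 1
Syndrome = 0001
Column i of H is the binary representation of i, so the syndrome is the binary index of the flipped bit.
Read s = 0001 with s[0] as LSB: 0·2^0 + 0·2^1 + 0·2^2 + 1·2^3 = 8.
Error is at bit position 8.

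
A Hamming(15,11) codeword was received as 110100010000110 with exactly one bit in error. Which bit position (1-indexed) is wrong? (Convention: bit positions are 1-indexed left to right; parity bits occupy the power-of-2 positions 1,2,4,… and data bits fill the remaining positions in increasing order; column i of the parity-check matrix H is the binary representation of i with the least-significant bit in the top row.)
Syndrome s = H · r^T (mod 2), r = 110100010000110:
  s[0] = (101010101010101)·(110100010000110) mod 2 = 1+0+0+0+0+0+0+0+0+0+0+0+1+0+0 mod 2 = 0
  s[1] = (011001100110011)·(110100010000110) mod 2 = 0+1+0+0+0+0+0+0+0+0+0+0+0+1+0 mod 2 = 0
  s[2] = (000111100001111)·(110100010000110) mod 2 = 0+0+0+1+0+0+0+0+0+0+0+0+1+1+0 mod 2 = 1
  s[3] = (000000011111111)·(110100010000110) mod 2 = 0+0+0+0+0+0+0+1+0+0+0+0+1+1+0 mod 2 = 1
Syndrome = 0011
Column i of H is the binary representation of i, so the syndrome is the binary index of the flipped bit.
Read s = 0011 with s[0] as LSB: 0·2^0 + 0·2^1 + 1·2^2 + 1·2^3 = 12.
Error is at bit position 12.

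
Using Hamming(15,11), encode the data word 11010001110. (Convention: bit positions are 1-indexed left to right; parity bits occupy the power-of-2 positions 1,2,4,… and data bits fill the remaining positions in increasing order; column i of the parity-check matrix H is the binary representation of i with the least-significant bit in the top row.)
Codeword c = d · G (mod 2), d = 11010001110:
  c[0] = d·G[:,0] = (11010001110)·(11011010101) mod 2 = 1+1+0+1+0+0+0+0+1+0+0 mod 2 = 0
  c[1] = d·G[:,1] = (11010001110)·(10110110011) mod 2 = 1+0+0+1+0+0+0+0+0+1+0 mod 2 = 1
  c[2] = d·G[:,2] = (11010001110)·(10000000000) mod 2 = 1+0+0+0+0+0+0+0+0+0+0 mod 2 = 1
  c[3] = d·G[:,3] = (11010001110)·(01110001111) mod 2 = 0+1+0+1+0+0+0+1+1+1+0 mod 2 = 1
  c[4] = d·G[:,4] = (11010001110)·(01000000000) mod 2 = 0+1+0+0+0+0+0+0+0+0+0 mod 2 = 1
  c[5] = d·G[:,5] = (11010001110)·(00100000000) mod 2 = 0+0+0+0+0+0+0+0+0+0+0 mod 2 = 0
  c[6] = d·G[:,6] = (11010001110)·(00010000000) mod 2 = 0+0+0+1+0+0+0+0+0+0+0 mod 2 = 1
  c[7] = d·G[:,7] = (11010001110)·(00001111111) mod 2 = 0+0+0+0+0+0+0+1+1+1+0 mod 2 = 1
  c[8] = d·G[:,8] = (11010001110)·(00001000000) mod 2 = 0+0+0+0+0+0+0+0+0+0+0 mod 2 = 0
  c[9] = d·G[:,9] = (11010001110)·(00000100000) mod 2 = 0+0+0+0+0+0+0+0+0+0+0 mod 2 = 0
  c[10] = d·G[:,10] = (11010001110)·(00000010000) mod 2 = 0+0+0+0+0+0+0+0+0+0+0 mod 2 = 0
  c[11] = d·G[:,11] = (11010001110)·(00000001000) mod 2 = 0+0+0+0+0+0+0+1+0+0+0 mod 2 = 1
  c[12] = d·G[:,12] = (11010001110)·(00000000100) mod 2 = 0+0+0+0+0+0+0+0+1+0+0 mod 2 = 1
  c[13] = d·G[:,13] = (11010001110)·(00000000010) mod 2 = 0+0+0+0+0+0+0+0+0+1+0 mod 2 = 1
  c[14] = d·G[:,14] = (11010001110)·(00000000001) mod 2 = 0+0+0+0+0+0+0+0+0+0+0 mod 2 = 0
Codeword = 011110110001110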